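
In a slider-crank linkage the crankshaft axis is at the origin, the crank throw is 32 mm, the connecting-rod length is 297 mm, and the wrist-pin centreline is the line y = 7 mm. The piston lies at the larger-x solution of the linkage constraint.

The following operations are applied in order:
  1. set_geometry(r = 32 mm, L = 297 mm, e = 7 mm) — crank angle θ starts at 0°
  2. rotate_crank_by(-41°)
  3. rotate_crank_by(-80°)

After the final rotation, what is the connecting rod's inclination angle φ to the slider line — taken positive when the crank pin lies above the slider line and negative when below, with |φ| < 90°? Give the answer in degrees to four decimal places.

-6.6569

set_geometry: r = 32 mm, L = 297 mm, e = 7 mm; θ ← 0°
rotate_crank_by(-41°): θ ← 0° -41° = -41°
rotate_crank_by(-80°): θ ← -41° -80° = -121°
crank pin P = (r cos θ, r sin θ) = (-16.481218, -27.429354)
h = r sin θ − e = -27.429354 − 7 = -34.429354
sin φ = h / L = -34.429354 / 297 = -0.11592375
φ = arcsin(-0.11592375) = -6.656908°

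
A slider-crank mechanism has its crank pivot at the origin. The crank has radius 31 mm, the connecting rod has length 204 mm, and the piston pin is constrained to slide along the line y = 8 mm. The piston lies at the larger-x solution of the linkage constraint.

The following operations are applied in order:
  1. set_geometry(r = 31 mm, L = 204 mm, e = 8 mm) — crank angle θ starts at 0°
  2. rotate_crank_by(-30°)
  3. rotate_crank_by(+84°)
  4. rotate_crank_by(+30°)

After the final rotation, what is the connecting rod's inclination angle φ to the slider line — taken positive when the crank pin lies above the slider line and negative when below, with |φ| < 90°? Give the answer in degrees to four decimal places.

set_geometry: r = 31 mm, L = 204 mm, e = 8 mm; θ ← 0°
rotate_crank_by(-30°): θ ← 0° -30° = -30°
rotate_crank_by(+84°): θ ← -30° +84° = 54°
rotate_crank_by(+30°): θ ← 54° +30° = 84°
crank pin P = (r cos θ, r sin θ) = (3.240382, 30.830179)
h = r sin θ − e = 30.830179 − 8 = 22.830179
sin φ = h / L = 22.830179 / 204 = 0.11191264
φ = arcsin(0.11191264) = 6.425583°

6.4256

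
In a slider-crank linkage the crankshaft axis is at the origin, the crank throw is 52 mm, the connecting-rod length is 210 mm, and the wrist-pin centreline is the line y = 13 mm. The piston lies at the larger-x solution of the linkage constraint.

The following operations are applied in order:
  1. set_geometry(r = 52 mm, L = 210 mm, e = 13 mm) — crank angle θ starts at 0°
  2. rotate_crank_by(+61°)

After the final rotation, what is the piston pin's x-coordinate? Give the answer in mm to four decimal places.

set_geometry: r = 52 mm, L = 210 mm, e = 13 mm; θ ← 0°
rotate_crank_by(+61°): θ ← 0° +61° = 61°
crank pin P = (r cos θ, r sin θ) = (25.210100, 45.480225)
h = r sin θ − e = 45.480225 − 13 = 32.480225
x = r cos θ + √(L² − h²) = 25.210100 + √(44100.0 − 1054.9650) = 25.210100 + 207.472974 = 232.683074

232.6831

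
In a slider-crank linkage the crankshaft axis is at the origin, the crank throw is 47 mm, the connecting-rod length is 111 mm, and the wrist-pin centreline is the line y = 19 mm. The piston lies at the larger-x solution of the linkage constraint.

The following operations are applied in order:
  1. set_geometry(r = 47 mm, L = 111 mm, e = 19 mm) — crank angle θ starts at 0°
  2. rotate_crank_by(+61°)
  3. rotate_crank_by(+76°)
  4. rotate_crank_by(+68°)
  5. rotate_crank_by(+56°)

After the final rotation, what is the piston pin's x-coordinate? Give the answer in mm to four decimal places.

82.3195

set_geometry: r = 47 mm, L = 111 mm, e = 19 mm; θ ← 0°
rotate_crank_by(+61°): θ ← 0° +61° = 61°
rotate_crank_by(+76°): θ ← 61° +76° = 137°
rotate_crank_by(+68°): θ ← 137° +68° = 205°
rotate_crank_by(+56°): θ ← 205° +56° = 261°
crank pin P = (r cos θ, r sin θ) = (-7.352420, -46.421352)
h = r sin θ − e = -46.421352 − 19 = -65.421352
x = r cos θ + √(L² − h²) = -7.352420 + √(12321.0 − 4279.9533) = -7.352420 + 89.671884 = 82.319464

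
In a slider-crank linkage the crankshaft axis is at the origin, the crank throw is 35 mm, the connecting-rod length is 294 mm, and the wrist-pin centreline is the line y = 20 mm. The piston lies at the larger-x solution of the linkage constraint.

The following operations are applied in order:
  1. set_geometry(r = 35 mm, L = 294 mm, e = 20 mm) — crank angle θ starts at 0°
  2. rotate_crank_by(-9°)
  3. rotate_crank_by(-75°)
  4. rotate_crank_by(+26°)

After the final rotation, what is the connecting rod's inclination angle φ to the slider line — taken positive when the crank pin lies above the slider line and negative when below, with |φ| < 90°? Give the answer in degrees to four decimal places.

-9.7288

set_geometry: r = 35 mm, L = 294 mm, e = 20 mm; θ ← 0°
rotate_crank_by(-9°): θ ← 0° -9° = -9°
rotate_crank_by(-75°): θ ← -9° -75° = -84°
rotate_crank_by(+26°): θ ← -84° +26° = -58°
crank pin P = (r cos θ, r sin θ) = (18.547174, -29.681683)
h = r sin θ − e = -29.681683 − 20 = -49.681683
sin φ = h / L = -49.681683 / 294 = -0.16898532
φ = arcsin(-0.16898532) = -9.728829°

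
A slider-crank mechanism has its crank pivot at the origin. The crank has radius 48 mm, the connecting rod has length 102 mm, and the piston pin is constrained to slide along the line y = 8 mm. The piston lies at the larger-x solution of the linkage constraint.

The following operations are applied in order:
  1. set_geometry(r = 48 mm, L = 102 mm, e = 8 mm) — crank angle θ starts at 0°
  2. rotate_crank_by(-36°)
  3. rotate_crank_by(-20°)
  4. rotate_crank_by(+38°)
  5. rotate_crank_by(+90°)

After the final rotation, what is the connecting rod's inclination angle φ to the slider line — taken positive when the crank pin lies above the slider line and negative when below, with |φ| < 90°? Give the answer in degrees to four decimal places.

21.6616

set_geometry: r = 48 mm, L = 102 mm, e = 8 mm; θ ← 0°
rotate_crank_by(-36°): θ ← 0° -36° = -36°
rotate_crank_by(-20°): θ ← -36° -20° = -56°
rotate_crank_by(+38°): θ ← -56° +38° = -18°
rotate_crank_by(+90°): θ ← -18° +90° = 72°
crank pin P = (r cos θ, r sin θ) = (14.832816, 45.650713)
h = r sin θ − e = 45.650713 − 8 = 37.650713
sin φ = h / L = 37.650713 / 102 = 0.36912464
φ = arcsin(0.36912464) = 21.661641°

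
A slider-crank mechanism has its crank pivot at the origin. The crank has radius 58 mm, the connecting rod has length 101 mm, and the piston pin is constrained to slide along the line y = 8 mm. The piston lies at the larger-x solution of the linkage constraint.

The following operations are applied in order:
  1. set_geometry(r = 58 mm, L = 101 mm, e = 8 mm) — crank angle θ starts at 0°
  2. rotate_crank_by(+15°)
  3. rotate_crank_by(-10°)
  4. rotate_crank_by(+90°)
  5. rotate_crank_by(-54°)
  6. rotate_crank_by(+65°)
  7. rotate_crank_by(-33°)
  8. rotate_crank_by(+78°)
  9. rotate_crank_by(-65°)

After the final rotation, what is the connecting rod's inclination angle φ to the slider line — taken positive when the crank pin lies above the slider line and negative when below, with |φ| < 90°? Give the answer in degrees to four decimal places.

29.5808

set_geometry: r = 58 mm, L = 101 mm, e = 8 mm; θ ← 0°
rotate_crank_by(+15°): θ ← 0° +15° = 15°
rotate_crank_by(-10°): θ ← 15° -10° = 5°
rotate_crank_by(+90°): θ ← 5° +90° = 95°
rotate_crank_by(-54°): θ ← 95° -54° = 41°
rotate_crank_by(+65°): θ ← 41° +65° = 106°
rotate_crank_by(-33°): θ ← 106° -33° = 73°
rotate_crank_by(+78°): θ ← 73° +78° = 151°
rotate_crank_by(-65°): θ ← 151° -65° = 86°
crank pin P = (r cos θ, r sin θ) = (4.045875, 57.858715)
h = r sin θ − e = 57.858715 − 8 = 49.858715
sin φ = h / L = 49.858715 / 101 = 0.49365064
φ = arcsin(0.49365064) = 29.580811°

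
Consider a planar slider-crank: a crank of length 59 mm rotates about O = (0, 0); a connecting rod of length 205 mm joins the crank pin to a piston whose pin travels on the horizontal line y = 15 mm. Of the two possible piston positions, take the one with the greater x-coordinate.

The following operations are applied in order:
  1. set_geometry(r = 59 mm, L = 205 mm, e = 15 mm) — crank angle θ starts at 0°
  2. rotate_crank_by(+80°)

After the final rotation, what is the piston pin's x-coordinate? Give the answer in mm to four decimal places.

set_geometry: r = 59 mm, L = 205 mm, e = 15 mm; θ ← 0°
rotate_crank_by(+80°): θ ← 0° +80° = 80°
crank pin P = (r cos θ, r sin θ) = (10.245242, 58.103657)
h = r sin θ − e = 58.103657 − 15 = 43.103657
x = r cos θ + √(L² − h²) = 10.245242 + √(42025.0 − 1857.9253) = 10.245242 + 200.417252 = 210.662494

210.6625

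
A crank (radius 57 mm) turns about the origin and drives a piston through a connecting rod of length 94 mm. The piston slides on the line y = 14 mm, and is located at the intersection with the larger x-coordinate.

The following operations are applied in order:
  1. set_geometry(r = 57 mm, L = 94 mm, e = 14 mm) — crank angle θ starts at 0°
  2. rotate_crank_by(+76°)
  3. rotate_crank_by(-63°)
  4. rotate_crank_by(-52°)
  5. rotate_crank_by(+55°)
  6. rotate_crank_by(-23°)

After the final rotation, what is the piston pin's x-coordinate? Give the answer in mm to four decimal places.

set_geometry: r = 57 mm, L = 94 mm, e = 14 mm; θ ← 0°
rotate_crank_by(+76°): θ ← 0° +76° = 76°
rotate_crank_by(-63°): θ ← 76° -63° = 13°
rotate_crank_by(-52°): θ ← 13° -52° = -39°
rotate_crank_by(+55°): θ ← -39° +55° = 16°
rotate_crank_by(-23°): θ ← 16° -23° = -7°
crank pin P = (r cos θ, r sin θ) = (56.575131, -6.946553)
h = r sin θ − e = -6.946553 − 14 = -20.946553
x = r cos θ + √(L² − h²) = 56.575131 + √(8836.0 − 438.7581) = 56.575131 + 91.636466 = 148.211597

148.2116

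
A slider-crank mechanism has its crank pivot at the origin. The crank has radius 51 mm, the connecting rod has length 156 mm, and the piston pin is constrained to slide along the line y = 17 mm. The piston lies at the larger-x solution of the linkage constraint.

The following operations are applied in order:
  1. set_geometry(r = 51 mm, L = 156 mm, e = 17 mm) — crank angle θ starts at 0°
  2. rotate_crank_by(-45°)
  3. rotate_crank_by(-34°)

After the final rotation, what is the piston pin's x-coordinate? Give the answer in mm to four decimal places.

set_geometry: r = 51 mm, L = 156 mm, e = 17 mm; θ ← 0°
rotate_crank_by(-45°): θ ← 0° -45° = -45°
rotate_crank_by(-34°): θ ← -45° -34° = -79°
crank pin P = (r cos θ, r sin θ) = (9.731259, -50.062986)
h = r sin θ − e = -50.062986 − 17 = -67.062986
x = r cos θ + √(L² − h²) = 9.731259 + √(24336.0 − 4497.4441) = 9.731259 + 140.849408 = 150.580667

150.5807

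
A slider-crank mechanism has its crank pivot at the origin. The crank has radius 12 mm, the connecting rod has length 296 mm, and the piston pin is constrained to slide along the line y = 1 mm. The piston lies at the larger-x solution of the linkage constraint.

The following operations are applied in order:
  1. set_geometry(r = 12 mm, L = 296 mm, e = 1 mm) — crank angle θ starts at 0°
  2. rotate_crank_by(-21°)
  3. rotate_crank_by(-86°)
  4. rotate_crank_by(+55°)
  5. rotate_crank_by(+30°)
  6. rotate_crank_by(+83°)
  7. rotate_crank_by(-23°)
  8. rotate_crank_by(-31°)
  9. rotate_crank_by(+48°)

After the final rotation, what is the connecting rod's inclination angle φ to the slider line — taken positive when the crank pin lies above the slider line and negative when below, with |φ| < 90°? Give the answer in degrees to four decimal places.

1.7094

set_geometry: r = 12 mm, L = 296 mm, e = 1 mm; θ ← 0°
rotate_crank_by(-21°): θ ← 0° -21° = -21°
rotate_crank_by(-86°): θ ← -21° -86° = -107°
rotate_crank_by(+55°): θ ← -107° +55° = -52°
rotate_crank_by(+30°): θ ← -52° +30° = -22°
rotate_crank_by(+83°): θ ← -22° +83° = 61°
rotate_crank_by(-23°): θ ← 61° -23° = 38°
rotate_crank_by(-31°): θ ← 38° -31° = 7°
rotate_crank_by(+48°): θ ← 7° +48° = 55°
crank pin P = (r cos θ, r sin θ) = (6.882917, 9.829825)
h = r sin θ − e = 9.829825 − 1 = 8.829825
sin φ = h / L = 8.829825 / 296 = 0.02983049
φ = arcsin(0.02983049) = 1.709415°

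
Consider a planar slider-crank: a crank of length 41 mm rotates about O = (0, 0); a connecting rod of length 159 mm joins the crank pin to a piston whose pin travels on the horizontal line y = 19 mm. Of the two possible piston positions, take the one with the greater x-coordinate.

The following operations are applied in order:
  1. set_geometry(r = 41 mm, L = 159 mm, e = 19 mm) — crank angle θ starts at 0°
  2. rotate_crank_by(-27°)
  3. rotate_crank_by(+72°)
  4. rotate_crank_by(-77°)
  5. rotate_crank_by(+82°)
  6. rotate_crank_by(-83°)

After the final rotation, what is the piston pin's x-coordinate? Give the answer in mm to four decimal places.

set_geometry: r = 41 mm, L = 159 mm, e = 19 mm; θ ← 0°
rotate_crank_by(-27°): θ ← 0° -27° = -27°
rotate_crank_by(+72°): θ ← -27° +72° = 45°
rotate_crank_by(-77°): θ ← 45° -77° = -32°
rotate_crank_by(+82°): θ ← -32° +82° = 50°
rotate_crank_by(-83°): θ ← 50° -83° = -33°
crank pin P = (r cos θ, r sin θ) = (34.385493, -22.330200)
h = r sin θ − e = -22.330200 − 19 = -41.330200
x = r cos θ + √(L² − h²) = 34.385493 + √(25281.0 − 1708.1855) = 34.385493 + 153.534408 = 187.919902

187.9199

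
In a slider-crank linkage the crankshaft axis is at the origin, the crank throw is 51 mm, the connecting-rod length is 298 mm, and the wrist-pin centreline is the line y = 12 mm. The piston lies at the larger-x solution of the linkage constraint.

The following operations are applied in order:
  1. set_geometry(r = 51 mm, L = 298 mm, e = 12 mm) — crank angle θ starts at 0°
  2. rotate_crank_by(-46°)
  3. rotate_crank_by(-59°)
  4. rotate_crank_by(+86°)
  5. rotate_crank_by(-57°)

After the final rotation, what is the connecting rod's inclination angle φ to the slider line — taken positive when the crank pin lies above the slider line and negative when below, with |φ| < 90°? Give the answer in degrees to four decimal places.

set_geometry: r = 51 mm, L = 298 mm, e = 12 mm; θ ← 0°
rotate_crank_by(-46°): θ ← 0° -46° = -46°
rotate_crank_by(-59°): θ ← -46° -59° = -105°
rotate_crank_by(+86°): θ ← -105° +86° = -19°
rotate_crank_by(-57°): θ ← -19° -57° = -76°
crank pin P = (r cos θ, r sin θ) = (12.338017, -49.485082)
h = r sin θ − e = -49.485082 − 12 = -61.485082
sin φ = h / L = -61.485082 / 298 = -0.20632578
φ = arcsin(-0.20632578) = -11.907120°

-11.9071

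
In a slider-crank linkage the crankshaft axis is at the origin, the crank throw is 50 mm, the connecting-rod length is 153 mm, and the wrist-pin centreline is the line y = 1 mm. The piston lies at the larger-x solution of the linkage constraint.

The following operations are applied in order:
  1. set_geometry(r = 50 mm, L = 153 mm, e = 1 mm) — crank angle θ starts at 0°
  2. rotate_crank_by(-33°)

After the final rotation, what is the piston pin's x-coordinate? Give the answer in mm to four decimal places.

192.3063

set_geometry: r = 50 mm, L = 153 mm, e = 1 mm; θ ← 0°
rotate_crank_by(-33°): θ ← 0° -33° = -33°
crank pin P = (r cos θ, r sin θ) = (41.933528, -27.231952)
h = r sin θ − e = -27.231952 − 1 = -28.231952
x = r cos θ + √(L² − h²) = 41.933528 + √(23409.0 − 797.0431) = 41.933528 + 150.372727 = 192.306255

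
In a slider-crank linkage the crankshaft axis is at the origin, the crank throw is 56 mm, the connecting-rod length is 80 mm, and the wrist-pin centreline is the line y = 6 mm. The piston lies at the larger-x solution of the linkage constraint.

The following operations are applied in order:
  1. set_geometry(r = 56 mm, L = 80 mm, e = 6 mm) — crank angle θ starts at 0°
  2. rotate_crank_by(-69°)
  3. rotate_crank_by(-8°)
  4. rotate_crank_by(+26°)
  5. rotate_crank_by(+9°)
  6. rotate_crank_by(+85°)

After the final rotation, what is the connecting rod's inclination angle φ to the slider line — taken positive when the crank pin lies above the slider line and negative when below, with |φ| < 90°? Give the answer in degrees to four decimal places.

23.7282

set_geometry: r = 56 mm, L = 80 mm, e = 6 mm; θ ← 0°
rotate_crank_by(-69°): θ ← 0° -69° = -69°
rotate_crank_by(-8°): θ ← -69° -8° = -77°
rotate_crank_by(+26°): θ ← -77° +26° = -51°
rotate_crank_by(+9°): θ ← -51° +9° = -42°
rotate_crank_by(+85°): θ ← -42° +85° = 43°
crank pin P = (r cos θ, r sin θ) = (40.955807, 38.191908)
h = r sin θ − e = 38.191908 − 6 = 32.191908
sin φ = h / L = 32.191908 / 80 = 0.40239885
φ = arcsin(0.40239885) = 23.728228°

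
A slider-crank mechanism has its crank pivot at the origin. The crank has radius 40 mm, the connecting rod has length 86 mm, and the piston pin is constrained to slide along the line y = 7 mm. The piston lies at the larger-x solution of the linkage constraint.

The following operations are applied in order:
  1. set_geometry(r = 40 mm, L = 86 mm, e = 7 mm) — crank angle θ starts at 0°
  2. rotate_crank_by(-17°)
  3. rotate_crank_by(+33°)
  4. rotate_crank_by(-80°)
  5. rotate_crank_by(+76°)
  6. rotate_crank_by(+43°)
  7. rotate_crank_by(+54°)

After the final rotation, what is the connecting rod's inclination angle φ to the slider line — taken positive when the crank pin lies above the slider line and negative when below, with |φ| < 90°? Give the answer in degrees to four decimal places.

set_geometry: r = 40 mm, L = 86 mm, e = 7 mm; θ ← 0°
rotate_crank_by(-17°): θ ← 0° -17° = -17°
rotate_crank_by(+33°): θ ← -17° +33° = 16°
rotate_crank_by(-80°): θ ← 16° -80° = -64°
rotate_crank_by(+76°): θ ← -64° +76° = 12°
rotate_crank_by(+43°): θ ← 12° +43° = 55°
rotate_crank_by(+54°): θ ← 55° +54° = 109°
crank pin P = (r cos θ, r sin θ) = (-13.022726, 37.820743)
h = r sin θ − e = 37.820743 − 7 = 30.820743
sin φ = h / L = 30.820743 / 86 = 0.35838073
φ = arcsin(0.35838073) = 21.000785°

21.0008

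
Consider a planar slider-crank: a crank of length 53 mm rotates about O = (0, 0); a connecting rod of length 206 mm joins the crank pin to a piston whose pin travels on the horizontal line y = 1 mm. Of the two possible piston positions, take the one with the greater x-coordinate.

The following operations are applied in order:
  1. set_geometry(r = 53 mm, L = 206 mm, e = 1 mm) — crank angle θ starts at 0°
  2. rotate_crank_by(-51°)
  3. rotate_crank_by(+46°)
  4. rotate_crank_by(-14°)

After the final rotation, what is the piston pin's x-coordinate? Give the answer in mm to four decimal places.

set_geometry: r = 53 mm, L = 206 mm, e = 1 mm; θ ← 0°
rotate_crank_by(-51°): θ ← 0° -51° = -51°
rotate_crank_by(+46°): θ ← -51° +46° = -5°
rotate_crank_by(-14°): θ ← -5° -14° = -19°
crank pin P = (r cos θ, r sin θ) = (50.112485, -17.255112)
h = r sin θ − e = -17.255112 − 1 = -18.255112
x = r cos θ + √(L² − h²) = 50.112485 + √(42436.0 − 333.2491) = 50.112485 + 205.189549 = 255.302033

255.3020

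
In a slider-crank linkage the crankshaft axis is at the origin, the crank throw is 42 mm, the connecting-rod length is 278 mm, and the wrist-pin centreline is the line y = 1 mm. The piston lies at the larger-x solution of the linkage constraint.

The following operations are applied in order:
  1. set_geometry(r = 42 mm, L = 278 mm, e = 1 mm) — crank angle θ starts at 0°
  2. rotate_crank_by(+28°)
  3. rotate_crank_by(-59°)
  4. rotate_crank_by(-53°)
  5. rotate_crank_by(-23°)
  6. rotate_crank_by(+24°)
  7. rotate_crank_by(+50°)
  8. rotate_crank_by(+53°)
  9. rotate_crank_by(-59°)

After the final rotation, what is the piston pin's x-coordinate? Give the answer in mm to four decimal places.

309.2834

set_geometry: r = 42 mm, L = 278 mm, e = 1 mm; θ ← 0°
rotate_crank_by(+28°): θ ← 0° +28° = 28°
rotate_crank_by(-59°): θ ← 28° -59° = -31°
rotate_crank_by(-53°): θ ← -31° -53° = -84°
rotate_crank_by(-23°): θ ← -84° -23° = -107°
rotate_crank_by(+24°): θ ← -107° +24° = -83°
rotate_crank_by(+50°): θ ← -83° +50° = -33°
rotate_crank_by(+53°): θ ← -33° +53° = 20°
rotate_crank_by(-59°): θ ← 20° -59° = -39°
crank pin P = (r cos θ, r sin θ) = (32.640130, -26.431456)
h = r sin θ − e = -26.431456 − 1 = -27.431456
x = r cos θ + √(L² − h²) = 32.640130 + √(77284.0 − 752.4848) = 32.640130 + 276.643300 = 309.283430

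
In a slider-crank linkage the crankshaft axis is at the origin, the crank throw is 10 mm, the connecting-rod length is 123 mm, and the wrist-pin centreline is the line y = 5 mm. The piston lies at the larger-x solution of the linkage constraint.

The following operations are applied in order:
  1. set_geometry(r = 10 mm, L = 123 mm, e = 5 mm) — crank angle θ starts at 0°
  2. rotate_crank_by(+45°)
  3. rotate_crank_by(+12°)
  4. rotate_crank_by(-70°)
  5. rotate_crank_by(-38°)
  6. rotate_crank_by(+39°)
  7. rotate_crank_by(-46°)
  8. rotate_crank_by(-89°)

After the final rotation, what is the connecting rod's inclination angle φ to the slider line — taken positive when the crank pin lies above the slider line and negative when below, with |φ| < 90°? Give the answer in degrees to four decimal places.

set_geometry: r = 10 mm, L = 123 mm, e = 5 mm; θ ← 0°
rotate_crank_by(+45°): θ ← 0° +45° = 45°
rotate_crank_by(+12°): θ ← 45° +12° = 57°
rotate_crank_by(-70°): θ ← 57° -70° = -13°
rotate_crank_by(-38°): θ ← -13° -38° = -51°
rotate_crank_by(+39°): θ ← -51° +39° = -12°
rotate_crank_by(-46°): θ ← -12° -46° = -58°
rotate_crank_by(-89°): θ ← -58° -89° = -147°
crank pin P = (r cos θ, r sin θ) = (-8.386706, -5.446390)
h = r sin θ − e = -5.446390 − 5 = -10.446390
sin φ = h / L = -10.446390 / 123 = -0.08493000
φ = arcsin(-0.08493000) = -4.872000°

-4.8720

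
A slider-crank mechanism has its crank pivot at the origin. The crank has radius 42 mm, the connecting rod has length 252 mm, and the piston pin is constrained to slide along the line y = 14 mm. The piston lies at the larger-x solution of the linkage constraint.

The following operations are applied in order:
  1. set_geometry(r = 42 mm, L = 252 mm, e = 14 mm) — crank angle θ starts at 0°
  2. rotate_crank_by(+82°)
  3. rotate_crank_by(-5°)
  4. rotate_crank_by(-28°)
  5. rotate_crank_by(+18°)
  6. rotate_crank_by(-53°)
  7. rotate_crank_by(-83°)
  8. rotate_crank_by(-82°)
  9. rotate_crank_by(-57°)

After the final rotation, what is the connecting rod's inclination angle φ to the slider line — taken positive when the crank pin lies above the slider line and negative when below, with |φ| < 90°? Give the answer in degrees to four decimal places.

set_geometry: r = 42 mm, L = 252 mm, e = 14 mm; θ ← 0°
rotate_crank_by(+82°): θ ← 0° +82° = 82°
rotate_crank_by(-5°): θ ← 82° -5° = 77°
rotate_crank_by(-28°): θ ← 77° -28° = 49°
rotate_crank_by(+18°): θ ← 49° +18° = 67°
rotate_crank_by(-53°): θ ← 67° -53° = 14°
rotate_crank_by(-83°): θ ← 14° -83° = -69°
rotate_crank_by(-82°): θ ← -69° -82° = -151°
rotate_crank_by(-57°): θ ← -151° -57° = -208°
crank pin P = (r cos θ, r sin θ) = (-37.083799, 19.717806)
h = r sin θ − e = 19.717806 − 14 = 5.717806
sin φ = h / L = 5.717806 / 252 = 0.02268970
φ = arcsin(0.02268970) = 1.300136°

1.3001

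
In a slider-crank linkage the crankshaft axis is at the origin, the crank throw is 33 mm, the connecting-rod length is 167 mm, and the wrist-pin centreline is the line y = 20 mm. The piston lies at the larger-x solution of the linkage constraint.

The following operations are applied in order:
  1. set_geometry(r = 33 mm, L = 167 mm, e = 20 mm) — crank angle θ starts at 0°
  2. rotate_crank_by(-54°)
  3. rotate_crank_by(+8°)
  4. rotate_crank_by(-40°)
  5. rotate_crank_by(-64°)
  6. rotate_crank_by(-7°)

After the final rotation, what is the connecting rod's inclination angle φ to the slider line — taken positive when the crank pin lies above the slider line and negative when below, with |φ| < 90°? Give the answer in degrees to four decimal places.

set_geometry: r = 33 mm, L = 167 mm, e = 20 mm; θ ← 0°
rotate_crank_by(-54°): θ ← 0° -54° = -54°
rotate_crank_by(+8°): θ ← -54° +8° = -46°
rotate_crank_by(-40°): θ ← -46° -40° = -86°
rotate_crank_by(-64°): θ ← -86° -64° = -150°
rotate_crank_by(-7°): θ ← -150° -7° = -157°
crank pin P = (r cos θ, r sin θ) = (-30.376660, -12.894127)
h = r sin θ − e = -12.894127 − 20 = -32.894127
sin φ = h / L = -32.894127 / 167 = -0.19697082
φ = arcsin(-0.19697082) = -11.359877°

-11.3599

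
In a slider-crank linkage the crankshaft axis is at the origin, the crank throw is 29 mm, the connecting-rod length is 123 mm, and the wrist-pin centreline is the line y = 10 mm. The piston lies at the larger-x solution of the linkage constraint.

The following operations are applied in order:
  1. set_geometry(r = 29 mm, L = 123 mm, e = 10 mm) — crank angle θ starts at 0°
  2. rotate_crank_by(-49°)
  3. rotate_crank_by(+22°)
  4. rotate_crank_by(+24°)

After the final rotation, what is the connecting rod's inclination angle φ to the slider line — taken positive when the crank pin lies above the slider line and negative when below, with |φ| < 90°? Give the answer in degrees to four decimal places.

-5.3731

set_geometry: r = 29 mm, L = 123 mm, e = 10 mm; θ ← 0°
rotate_crank_by(-49°): θ ← 0° -49° = -49°
rotate_crank_by(+22°): θ ← -49° +22° = -27°
rotate_crank_by(+24°): θ ← -27° +24° = -3°
crank pin P = (r cos θ, r sin θ) = (28.960257, -1.517743)
h = r sin θ − e = -1.517743 − 10 = -11.517743
sin φ = h / L = -11.517743 / 123 = -0.09364018
φ = arcsin(-0.09364018) = -5.373059°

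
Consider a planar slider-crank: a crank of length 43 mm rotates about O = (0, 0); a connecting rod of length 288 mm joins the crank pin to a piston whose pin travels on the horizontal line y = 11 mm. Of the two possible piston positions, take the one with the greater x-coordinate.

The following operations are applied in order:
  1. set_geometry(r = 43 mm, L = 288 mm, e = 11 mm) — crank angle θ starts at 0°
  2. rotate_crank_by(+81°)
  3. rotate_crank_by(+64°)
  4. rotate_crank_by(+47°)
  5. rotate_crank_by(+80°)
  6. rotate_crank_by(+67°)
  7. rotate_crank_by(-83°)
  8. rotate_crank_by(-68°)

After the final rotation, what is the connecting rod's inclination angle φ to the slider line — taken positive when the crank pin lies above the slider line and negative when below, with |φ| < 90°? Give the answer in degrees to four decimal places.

-3.3809

set_geometry: r = 43 mm, L = 288 mm, e = 11 mm; θ ← 0°
rotate_crank_by(+81°): θ ← 0° +81° = 81°
rotate_crank_by(+64°): θ ← 81° +64° = 145°
rotate_crank_by(+47°): θ ← 145° +47° = 192°
rotate_crank_by(+80°): θ ← 192° +80° = 272°
rotate_crank_by(+67°): θ ← 272° +67° = 339°
rotate_crank_by(-83°): θ ← 339° -83° = 256°
rotate_crank_by(-68°): θ ← 256° -68° = 188°
crank pin P = (r cos θ, r sin θ) = (-42.581527, -5.984443)
h = r sin θ − e = -5.984443 − 11 = -16.984443
sin φ = h / L = -16.984443 / 288 = -0.05897376
φ = arcsin(-0.05897376) = -3.380909°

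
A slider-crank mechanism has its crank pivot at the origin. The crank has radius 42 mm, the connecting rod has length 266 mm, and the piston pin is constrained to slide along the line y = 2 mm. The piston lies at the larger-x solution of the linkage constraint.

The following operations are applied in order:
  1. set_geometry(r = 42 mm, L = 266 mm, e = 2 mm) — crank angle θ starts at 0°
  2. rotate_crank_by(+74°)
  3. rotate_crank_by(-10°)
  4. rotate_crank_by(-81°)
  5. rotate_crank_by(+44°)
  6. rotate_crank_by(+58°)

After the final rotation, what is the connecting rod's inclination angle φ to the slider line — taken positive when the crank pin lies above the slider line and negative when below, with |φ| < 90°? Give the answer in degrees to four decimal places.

8.6139

set_geometry: r = 42 mm, L = 266 mm, e = 2 mm; θ ← 0°
rotate_crank_by(+74°): θ ← 0° +74° = 74°
rotate_crank_by(-10°): θ ← 74° -10° = 64°
rotate_crank_by(-81°): θ ← 64° -81° = -17°
rotate_crank_by(+44°): θ ← -17° +44° = 27°
rotate_crank_by(+58°): θ ← 27° +58° = 85°
crank pin P = (r cos θ, r sin θ) = (3.660541, 41.840177)
h = r sin θ − e = 41.840177 − 2 = 39.840177
sin φ = h / L = 39.840177 / 266 = 0.14977510
φ = arcsin(0.14977510) = 8.613894°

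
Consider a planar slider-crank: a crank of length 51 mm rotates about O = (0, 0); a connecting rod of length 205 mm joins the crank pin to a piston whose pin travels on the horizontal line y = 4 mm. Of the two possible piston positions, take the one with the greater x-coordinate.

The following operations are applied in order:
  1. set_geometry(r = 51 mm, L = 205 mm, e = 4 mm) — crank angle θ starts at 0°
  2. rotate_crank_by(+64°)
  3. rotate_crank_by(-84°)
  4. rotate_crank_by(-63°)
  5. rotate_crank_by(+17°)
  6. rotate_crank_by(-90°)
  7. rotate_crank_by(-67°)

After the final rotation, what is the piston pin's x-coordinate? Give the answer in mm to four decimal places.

165.3767

set_geometry: r = 51 mm, L = 205 mm, e = 4 mm; θ ← 0°
rotate_crank_by(+64°): θ ← 0° +64° = 64°
rotate_crank_by(-84°): θ ← 64° -84° = -20°
rotate_crank_by(-63°): θ ← -20° -63° = -83°
rotate_crank_by(+17°): θ ← -83° +17° = -66°
rotate_crank_by(-90°): θ ← -66° -90° = -156°
rotate_crank_by(-67°): θ ← -156° -67° = -223°
crank pin P = (r cos θ, r sin θ) = (-37.299039, 34.781916)
h = r sin θ − e = 34.781916 − 4 = 30.781916
x = r cos θ + √(L² − h²) = -37.299039 + √(42025.0 − 947.5264) = -37.299039 + 202.675785 = 165.376746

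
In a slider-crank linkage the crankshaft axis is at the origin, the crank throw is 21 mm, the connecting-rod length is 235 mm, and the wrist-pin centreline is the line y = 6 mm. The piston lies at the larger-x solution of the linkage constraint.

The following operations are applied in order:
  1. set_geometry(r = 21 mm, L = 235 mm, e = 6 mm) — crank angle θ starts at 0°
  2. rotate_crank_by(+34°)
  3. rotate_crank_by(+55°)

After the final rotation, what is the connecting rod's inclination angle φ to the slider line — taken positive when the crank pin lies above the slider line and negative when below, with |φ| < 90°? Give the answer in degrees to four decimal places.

3.6589

set_geometry: r = 21 mm, L = 235 mm, e = 6 mm; θ ← 0°
rotate_crank_by(+34°): θ ← 0° +34° = 34°
rotate_crank_by(+55°): θ ← 34° +55° = 89°
crank pin P = (r cos θ, r sin θ) = (0.366501, 20.996802)
h = r sin θ − e = 20.996802 − 6 = 14.996802
sin φ = h / L = 14.996802 / 235 = 0.06381618
φ = arcsin(0.06381618) = 3.658884°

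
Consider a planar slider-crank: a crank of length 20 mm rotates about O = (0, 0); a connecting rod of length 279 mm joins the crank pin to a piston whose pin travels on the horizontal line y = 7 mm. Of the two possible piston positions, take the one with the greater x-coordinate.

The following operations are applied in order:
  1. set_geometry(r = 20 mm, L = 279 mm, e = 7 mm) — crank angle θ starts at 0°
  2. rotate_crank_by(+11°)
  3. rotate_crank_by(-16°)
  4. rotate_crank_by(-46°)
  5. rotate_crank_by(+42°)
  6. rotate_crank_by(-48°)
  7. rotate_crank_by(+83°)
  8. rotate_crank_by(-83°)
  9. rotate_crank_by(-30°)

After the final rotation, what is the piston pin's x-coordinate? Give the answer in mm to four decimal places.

278.7399

set_geometry: r = 20 mm, L = 279 mm, e = 7 mm; θ ← 0°
rotate_crank_by(+11°): θ ← 0° +11° = 11°
rotate_crank_by(-16°): θ ← 11° -16° = -5°
rotate_crank_by(-46°): θ ← -5° -46° = -51°
rotate_crank_by(+42°): θ ← -51° +42° = -9°
rotate_crank_by(-48°): θ ← -9° -48° = -57°
rotate_crank_by(+83°): θ ← -57° +83° = 26°
rotate_crank_by(-83°): θ ← 26° -83° = -57°
rotate_crank_by(-30°): θ ← -57° -30° = -87°
crank pin P = (r cos θ, r sin θ) = (1.046719, -19.972591)
h = r sin θ − e = -19.972591 − 7 = -26.972591
x = r cos θ + √(L² − h²) = 1.046719 + √(77841.0 − 727.5206) = 1.046719 + 277.693139 = 278.739858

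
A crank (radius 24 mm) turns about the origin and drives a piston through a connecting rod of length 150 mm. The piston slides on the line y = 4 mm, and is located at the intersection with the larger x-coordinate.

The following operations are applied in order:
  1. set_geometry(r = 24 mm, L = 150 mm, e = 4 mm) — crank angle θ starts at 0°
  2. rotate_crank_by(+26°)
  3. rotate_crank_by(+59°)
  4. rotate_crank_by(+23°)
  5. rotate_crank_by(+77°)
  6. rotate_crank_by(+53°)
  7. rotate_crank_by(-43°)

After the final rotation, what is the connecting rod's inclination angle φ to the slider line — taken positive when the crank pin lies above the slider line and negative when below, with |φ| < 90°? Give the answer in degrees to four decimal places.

-3.9036

set_geometry: r = 24 mm, L = 150 mm, e = 4 mm; θ ← 0°
rotate_crank_by(+26°): θ ← 0° +26° = 26°
rotate_crank_by(+59°): θ ← 26° +59° = 85°
rotate_crank_by(+23°): θ ← 85° +23° = 108°
rotate_crank_by(+77°): θ ← 108° +77° = 185°
rotate_crank_by(+53°): θ ← 185° +53° = 238°
rotate_crank_by(-43°): θ ← 238° -43° = 195°
crank pin P = (r cos θ, r sin θ) = (-23.182220, -6.211657)
h = r sin θ − e = -6.211657 − 4 = -10.211657
sin φ = h / L = -10.211657 / 150 = -0.06807771
φ = arcsin(-0.06807771) = -3.903585°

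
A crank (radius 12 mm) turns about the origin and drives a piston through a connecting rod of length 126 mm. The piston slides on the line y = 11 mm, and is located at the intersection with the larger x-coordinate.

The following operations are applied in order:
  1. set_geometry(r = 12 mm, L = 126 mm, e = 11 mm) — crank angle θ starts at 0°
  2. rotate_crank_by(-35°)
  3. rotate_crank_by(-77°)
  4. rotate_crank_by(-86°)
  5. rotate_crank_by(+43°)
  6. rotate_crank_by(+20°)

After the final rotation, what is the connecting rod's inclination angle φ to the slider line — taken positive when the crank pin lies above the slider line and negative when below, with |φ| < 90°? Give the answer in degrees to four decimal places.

set_geometry: r = 12 mm, L = 126 mm, e = 11 mm; θ ← 0°
rotate_crank_by(-35°): θ ← 0° -35° = -35°
rotate_crank_by(-77°): θ ← -35° -77° = -112°
rotate_crank_by(-86°): θ ← -112° -86° = -198°
rotate_crank_by(+43°): θ ← -198° +43° = -155°
rotate_crank_by(+20°): θ ← -155° +20° = -135°
crank pin P = (r cos θ, r sin θ) = (-8.485281, -8.485281)
h = r sin θ − e = -8.485281 − 11 = -19.485281
sin φ = h / L = -19.485281 / 126 = -0.15464509
φ = arcsin(-0.15464509) = -8.896213°

-8.8962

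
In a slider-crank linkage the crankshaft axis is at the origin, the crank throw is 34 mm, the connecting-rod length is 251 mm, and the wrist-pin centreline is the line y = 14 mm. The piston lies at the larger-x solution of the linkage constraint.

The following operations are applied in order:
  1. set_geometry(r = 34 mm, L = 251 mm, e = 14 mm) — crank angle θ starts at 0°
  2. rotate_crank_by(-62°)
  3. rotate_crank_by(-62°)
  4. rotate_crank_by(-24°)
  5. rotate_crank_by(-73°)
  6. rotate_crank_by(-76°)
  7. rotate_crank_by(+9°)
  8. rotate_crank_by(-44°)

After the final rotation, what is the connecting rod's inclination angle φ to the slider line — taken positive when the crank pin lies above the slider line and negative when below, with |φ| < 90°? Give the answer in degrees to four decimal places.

0.4479

set_geometry: r = 34 mm, L = 251 mm, e = 14 mm; θ ← 0°
rotate_crank_by(-62°): θ ← 0° -62° = -62°
rotate_crank_by(-62°): θ ← -62° -62° = -124°
rotate_crank_by(-24°): θ ← -124° -24° = -148°
rotate_crank_by(-73°): θ ← -148° -73° = -221°
rotate_crank_by(-76°): θ ← -221° -76° = -297°
rotate_crank_by(+9°): θ ← -297° +9° = -288°
rotate_crank_by(-44°): θ ← -288° -44° = -332°
crank pin P = (r cos θ, r sin θ) = (30.020218, 15.962033)
h = r sin θ − e = 15.962033 − 14 = 1.962033
sin φ = h / L = 1.962033 / 251 = 0.00781687
φ = arcsin(0.00781687) = 0.447878°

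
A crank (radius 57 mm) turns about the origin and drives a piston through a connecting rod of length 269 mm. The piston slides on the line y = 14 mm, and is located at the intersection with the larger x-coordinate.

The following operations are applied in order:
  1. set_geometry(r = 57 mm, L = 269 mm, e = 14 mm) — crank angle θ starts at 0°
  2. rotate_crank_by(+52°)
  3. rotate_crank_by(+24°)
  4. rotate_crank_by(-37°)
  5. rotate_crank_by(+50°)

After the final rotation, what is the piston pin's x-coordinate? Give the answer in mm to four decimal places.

set_geometry: r = 57 mm, L = 269 mm, e = 14 mm; θ ← 0°
rotate_crank_by(+52°): θ ← 0° +52° = 52°
rotate_crank_by(+24°): θ ← 52° +24° = 76°
rotate_crank_by(-37°): θ ← 76° -37° = 39°
rotate_crank_by(+50°): θ ← 39° +50° = 89°
crank pin P = (r cos θ, r sin θ) = (0.994787, 56.991319)
h = r sin θ − e = 56.991319 − 14 = 42.991319
x = r cos θ + √(L² − h²) = 0.994787 + √(72361.0 − 1848.2535) = 0.994787 + 265.542363 = 266.537150

266.5372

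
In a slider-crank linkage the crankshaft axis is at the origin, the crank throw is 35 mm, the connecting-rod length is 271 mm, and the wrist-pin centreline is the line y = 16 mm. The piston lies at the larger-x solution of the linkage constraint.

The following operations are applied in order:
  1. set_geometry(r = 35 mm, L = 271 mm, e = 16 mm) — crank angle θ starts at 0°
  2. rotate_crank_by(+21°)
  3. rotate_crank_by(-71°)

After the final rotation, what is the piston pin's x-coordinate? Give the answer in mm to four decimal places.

290.0946

set_geometry: r = 35 mm, L = 271 mm, e = 16 mm; θ ← 0°
rotate_crank_by(+21°): θ ← 0° +21° = 21°
rotate_crank_by(-71°): θ ← 21° -71° = -50°
crank pin P = (r cos θ, r sin θ) = (22.497566, -26.811556)
h = r sin θ − e = -26.811556 − 16 = -42.811556
x = r cos θ + √(L² − h²) = 22.497566 + √(73441.0 − 1832.8293) = 22.497566 + 267.597030 = 290.094597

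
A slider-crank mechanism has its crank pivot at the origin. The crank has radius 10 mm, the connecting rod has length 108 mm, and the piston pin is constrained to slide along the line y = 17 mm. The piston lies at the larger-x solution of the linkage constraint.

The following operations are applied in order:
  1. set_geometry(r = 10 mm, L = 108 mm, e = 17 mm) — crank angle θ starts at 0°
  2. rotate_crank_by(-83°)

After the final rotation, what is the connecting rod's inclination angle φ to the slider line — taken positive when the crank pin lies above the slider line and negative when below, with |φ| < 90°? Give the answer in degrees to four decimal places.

-14.4367

set_geometry: r = 10 mm, L = 108 mm, e = 17 mm; θ ← 0°
rotate_crank_by(-83°): θ ← 0° -83° = -83°
crank pin P = (r cos θ, r sin θ) = (1.218693, -9.925462)
h = r sin θ − e = -9.925462 − 17 = -26.925462
sin φ = h / L = -26.925462 / 108 = -0.24930983
φ = arcsin(-0.24930983) = -14.436675°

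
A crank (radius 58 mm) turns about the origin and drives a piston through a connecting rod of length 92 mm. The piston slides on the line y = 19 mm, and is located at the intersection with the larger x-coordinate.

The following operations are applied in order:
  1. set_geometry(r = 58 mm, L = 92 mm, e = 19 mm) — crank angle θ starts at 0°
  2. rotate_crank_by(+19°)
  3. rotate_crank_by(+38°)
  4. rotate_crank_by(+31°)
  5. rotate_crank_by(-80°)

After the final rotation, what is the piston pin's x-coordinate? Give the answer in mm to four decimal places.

148.7842

set_geometry: r = 58 mm, L = 92 mm, e = 19 mm; θ ← 0°
rotate_crank_by(+19°): θ ← 0° +19° = 19°
rotate_crank_by(+38°): θ ← 19° +38° = 57°
rotate_crank_by(+31°): θ ← 57° +31° = 88°
rotate_crank_by(-80°): θ ← 88° -80° = 8°
crank pin P = (r cos θ, r sin θ) = (57.435548, 8.072040)
h = r sin θ − e = 8.072040 − 19 = -10.927960
x = r cos θ + √(L² − h²) = 57.435548 + √(8464.0 − 119.4203) = 57.435548 + 91.348671 = 148.784219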